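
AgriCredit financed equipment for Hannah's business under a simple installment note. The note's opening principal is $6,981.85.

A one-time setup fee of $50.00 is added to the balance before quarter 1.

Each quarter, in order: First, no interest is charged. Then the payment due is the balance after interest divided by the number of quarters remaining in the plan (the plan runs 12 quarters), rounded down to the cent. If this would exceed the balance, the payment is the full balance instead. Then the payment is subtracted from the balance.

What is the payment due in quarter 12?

$585.99

# | Opening | Payment | End bal
1 | $7,031.85 | $585.98 | $6,445.87
2 | $6,445.87 | $585.98 | $5,859.89
3 | $5,859.89 | $585.98 | $5,273.91
4 | $5,273.91 | $585.99 | $4,687.92
5 | $4,687.92 | $585.99 | $4,101.93
6 | $4,101.93 | $585.99 | $3,515.94
7 | $3,515.94 | $585.99 | $2,929.95
8 | $2,929.95 | $585.99 | $2,343.96
9 | $2,343.96 | $585.99 | $1,757.97
10 | $1,757.97 | $585.99 | $1,171.98
11 | $1,171.98 | $585.99 | $585.99
12 | $585.99 | $585.99 | $0.00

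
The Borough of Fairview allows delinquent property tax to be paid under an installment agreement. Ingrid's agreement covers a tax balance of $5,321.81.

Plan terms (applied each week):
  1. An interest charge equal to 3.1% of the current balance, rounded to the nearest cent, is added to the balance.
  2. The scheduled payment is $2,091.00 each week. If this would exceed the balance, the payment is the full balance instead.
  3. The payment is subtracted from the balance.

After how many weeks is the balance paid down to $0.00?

# | Opening | Interest | Payment | End bal
1 | $5,321.81 | $164.98 | $2,091.00 | $3,395.79
2 | $3,395.79 | $105.27 | $2,091.00 | $1,410.06
3 | $1,410.06 | $43.71 | $1,453.77 | $0.00
Balance reaches $0.00 in week 3.

3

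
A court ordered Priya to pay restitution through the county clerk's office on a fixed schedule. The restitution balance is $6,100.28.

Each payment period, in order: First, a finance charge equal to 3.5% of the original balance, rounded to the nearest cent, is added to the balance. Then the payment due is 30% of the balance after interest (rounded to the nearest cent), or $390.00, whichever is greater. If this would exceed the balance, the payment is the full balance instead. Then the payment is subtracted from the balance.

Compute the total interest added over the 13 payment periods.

$2,775.63

Payment period 1: $6,100.28 +$213.51 interest = $6,313.79; pay $1,894.14 → $4,419.65
Payment period 2: $4,419.65 +$213.51 interest = $4,633.16; pay $1,389.95 → $3,243.21
Payment period 3: $3,243.21 +$213.51 interest = $3,456.72; pay $1,037.02 → $2,419.70
Payment period 4: $2,419.70 +$213.51 interest = $2,633.21; pay $789.96 → $1,843.25
Payment period 5: $1,843.25 +$213.51 interest = $2,056.76; pay $617.03 → $1,439.73
Payment period 6: $1,439.73 +$213.51 interest = $1,653.24; pay $495.97 → $1,157.27
Payment period 7: $1,157.27 +$213.51 interest = $1,370.78; pay $411.23 → $959.55
Payment period 8: $959.55 +$213.51 interest = $1,173.06; pay $390.00 → $783.06
Payment period 9: $783.06 +$213.51 interest = $996.57; pay $390.00 → $606.57
Payment period 10: $606.57 +$213.51 interest = $820.08; pay $390.00 → $430.08
Payment period 11: $430.08 +$213.51 interest = $643.59; pay $390.00 → $253.59
Payment period 12: $253.59 +$213.51 interest = $467.10; pay $390.00 → $77.10
Payment period 13: $77.10 +$213.51 interest = $290.61; pay $290.61 → $0.00
Total interest: $213.51 + $213.51 + $213.51 + $213.51 + $213.51 + $213.51 + $213.51 + $213.51 + $213.51 + $213.51 + $213.51 + $213.51 + $213.51 = $2,775.63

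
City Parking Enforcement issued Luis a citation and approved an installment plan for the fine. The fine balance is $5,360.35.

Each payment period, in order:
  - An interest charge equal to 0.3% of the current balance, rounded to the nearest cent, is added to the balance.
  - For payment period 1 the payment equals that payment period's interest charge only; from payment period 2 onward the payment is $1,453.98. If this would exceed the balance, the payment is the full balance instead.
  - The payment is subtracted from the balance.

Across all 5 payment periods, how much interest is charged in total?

$54.47

# | Opening | Interest | Payment | End bal
1 | $5,360.35 | $16.08 | $16.08 | $5,360.35
2 | $5,360.35 | $16.08 | $1,453.98 | $3,922.45
3 | $3,922.45 | $11.77 | $1,453.98 | $2,480.24
4 | $2,480.24 | $7.44 | $1,453.98 | $1,033.70
5 | $1,033.70 | $3.10 | $1,036.80 | $0.00
Total interest: $16.08 + $16.08 + $11.77 + $7.44 + $3.10 = $54.47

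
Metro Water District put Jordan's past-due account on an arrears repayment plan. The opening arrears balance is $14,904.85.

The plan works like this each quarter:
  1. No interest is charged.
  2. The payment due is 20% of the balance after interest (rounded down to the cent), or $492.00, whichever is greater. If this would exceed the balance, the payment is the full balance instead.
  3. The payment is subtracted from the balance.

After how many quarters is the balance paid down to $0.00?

# | Opening | Payment | End bal
1 | $14,904.85 | $2,980.97 | $11,923.88
2 | $11,923.88 | $2,384.77 | $9,539.11
3 | $9,539.11 | $1,907.82 | $7,631.29
4 | $7,631.29 | $1,526.25 | $6,105.04
5 | $6,105.04 | $1,221.00 | $4,884.04
6 | $4,884.04 | $976.80 | $3,907.24
7 | $3,907.24 | $781.44 | $3,125.80
8 | $3,125.80 | $625.16 | $2,500.64
9 | $2,500.64 | $500.12 | $2,000.52
10 | $2,000.52 | $492.00 | $1,508.52
11 | $1,508.52 | $492.00 | $1,016.52
12 | $1,016.52 | $492.00 | $524.52
13 | $524.52 | $492.00 | $32.52
14 | $32.52 | $32.52 | $0.00
Balance reaches $0.00 in quarter 14.

14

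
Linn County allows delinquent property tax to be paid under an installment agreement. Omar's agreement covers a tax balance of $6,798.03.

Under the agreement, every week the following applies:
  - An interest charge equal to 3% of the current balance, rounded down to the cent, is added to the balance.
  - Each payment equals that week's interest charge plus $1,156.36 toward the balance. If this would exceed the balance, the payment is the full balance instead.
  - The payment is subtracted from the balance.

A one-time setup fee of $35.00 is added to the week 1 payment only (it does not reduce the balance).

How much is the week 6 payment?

$1,046.71

Week 1: $6,798.03 +$203.94 interest = $7,001.97; pay $1,360.30 (+ $35.00 fee) → $5,641.67
Week 2: $5,641.67 +$169.25 interest = $5,810.92; pay $1,325.61 → $4,485.31
Week 3: $4,485.31 +$134.55 interest = $4,619.86; pay $1,290.91 → $3,328.95
Week 4: $3,328.95 +$99.86 interest = $3,428.81; pay $1,256.22 → $2,172.59
Week 5: $2,172.59 +$65.17 interest = $2,237.76; pay $1,221.53 → $1,016.23
Week 6: $1,016.23 +$30.48 interest = $1,046.71; pay $1,046.71 → $0.00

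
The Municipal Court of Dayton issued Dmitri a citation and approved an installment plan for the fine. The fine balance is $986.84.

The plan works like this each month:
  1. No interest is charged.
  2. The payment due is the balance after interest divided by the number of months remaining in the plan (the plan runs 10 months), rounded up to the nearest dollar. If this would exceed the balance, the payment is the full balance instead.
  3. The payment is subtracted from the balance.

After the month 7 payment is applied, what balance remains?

$293.84

Month 1: opening $986.84; payment $99.00; balance $887.84
Month 2: opening $887.84; payment $99.00; balance $788.84
Month 3: opening $788.84; payment $99.00; balance $689.84
Month 4: opening $689.84; payment $99.00; balance $590.84
Month 5: opening $590.84; payment $99.00; balance $491.84
Month 6: opening $491.84; payment $99.00; balance $392.84
Month 7: opening $392.84; payment $99.00; balance $293.84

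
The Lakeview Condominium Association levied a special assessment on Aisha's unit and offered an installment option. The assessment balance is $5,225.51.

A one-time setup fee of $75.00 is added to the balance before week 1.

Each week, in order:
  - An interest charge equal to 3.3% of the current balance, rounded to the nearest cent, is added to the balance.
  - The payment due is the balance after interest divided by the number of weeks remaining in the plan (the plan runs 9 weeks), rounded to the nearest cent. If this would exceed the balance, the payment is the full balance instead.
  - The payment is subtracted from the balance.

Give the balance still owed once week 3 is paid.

$3,895.17

# | Opening | Interest | Payment | End bal
1 | $5,300.51 | $174.92 | $608.38 | $4,867.05
2 | $4,867.05 | $160.61 | $628.46 | $4,399.20
3 | $4,399.20 | $145.17 | $649.20 | $3,895.17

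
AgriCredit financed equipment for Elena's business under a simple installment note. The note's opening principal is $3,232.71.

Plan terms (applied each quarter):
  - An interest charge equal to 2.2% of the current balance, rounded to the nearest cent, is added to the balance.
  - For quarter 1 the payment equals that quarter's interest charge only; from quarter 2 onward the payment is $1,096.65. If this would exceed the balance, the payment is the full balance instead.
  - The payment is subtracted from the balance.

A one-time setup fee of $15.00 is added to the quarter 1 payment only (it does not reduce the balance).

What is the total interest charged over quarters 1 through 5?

Quarter 1: opening $3,232.71; interest $71.12 → $3,303.83; payment $71.12 (+ $15.00 fee); balance $3,232.71
Quarter 2: opening $3,232.71; interest $71.12 → $3,303.83; payment $1,096.65; balance $2,207.18
Quarter 3: opening $2,207.18; interest $48.56 → $2,255.74; payment $1,096.65; balance $1,159.09
Quarter 4: opening $1,159.09; interest $25.50 → $1,184.59; payment $1,096.65; balance $87.94
Quarter 5: opening $87.94; interest $1.93 → $89.87; payment $89.87; balance $0.00
Total interest: $71.12 + $71.12 + $48.56 + $25.50 + $1.93 = $218.23

$218.23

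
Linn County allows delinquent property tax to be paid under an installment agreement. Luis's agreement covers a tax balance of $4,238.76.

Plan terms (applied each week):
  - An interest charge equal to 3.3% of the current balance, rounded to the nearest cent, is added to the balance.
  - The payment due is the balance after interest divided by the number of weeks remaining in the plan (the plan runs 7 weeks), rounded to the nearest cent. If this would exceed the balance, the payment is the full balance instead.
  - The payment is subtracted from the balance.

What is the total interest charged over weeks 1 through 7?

Week 1: opening $4,238.76; interest $139.88 → $4,378.64; payment $625.52; balance $3,753.12
Week 2: opening $3,753.12; interest $123.85 → $3,876.97; payment $646.16; balance $3,230.81
Week 3: opening $3,230.81; interest $106.62 → $3,337.43; payment $667.49; balance $2,669.94
Week 4: opening $2,669.94; interest $88.11 → $2,758.05; payment $689.51; balance $2,068.54
Week 5: opening $2,068.54; interest $68.26 → $2,136.80; payment $712.27; balance $1,424.53
Week 6: opening $1,424.53; interest $47.01 → $1,471.54; payment $735.77; balance $735.77
Week 7: opening $735.77; interest $24.28 → $760.05; payment $760.05; balance $0.00
Total interest: $139.88 + $123.85 + $106.62 + $88.11 + $68.26 + $47.01 + $24.28 = $598.01

$598.01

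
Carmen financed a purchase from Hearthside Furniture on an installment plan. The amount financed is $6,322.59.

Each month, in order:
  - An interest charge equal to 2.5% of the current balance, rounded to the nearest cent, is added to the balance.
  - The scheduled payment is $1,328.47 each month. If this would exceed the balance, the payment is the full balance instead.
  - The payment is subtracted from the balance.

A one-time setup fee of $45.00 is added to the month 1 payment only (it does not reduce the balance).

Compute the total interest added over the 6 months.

Month 1: opening $6,322.59; interest $158.06 → $6,480.65; payment $1,328.47 (+ $45.00 fee); balance $5,152.18
Month 2: opening $5,152.18; interest $128.80 → $5,280.98; payment $1,328.47; balance $3,952.51
Month 3: opening $3,952.51; interest $98.81 → $4,051.32; payment $1,328.47; balance $2,722.85
Month 4: opening $2,722.85; interest $68.07 → $2,790.92; payment $1,328.47; balance $1,462.45
Month 5: opening $1,462.45; interest $36.56 → $1,499.01; payment $1,328.47; balance $170.54
Month 6: opening $170.54; interest $4.26 → $174.80; payment $174.80; balance $0.00
Total interest: $158.06 + $128.80 + $98.81 + $68.07 + $36.56 + $4.26 = $494.56

$494.56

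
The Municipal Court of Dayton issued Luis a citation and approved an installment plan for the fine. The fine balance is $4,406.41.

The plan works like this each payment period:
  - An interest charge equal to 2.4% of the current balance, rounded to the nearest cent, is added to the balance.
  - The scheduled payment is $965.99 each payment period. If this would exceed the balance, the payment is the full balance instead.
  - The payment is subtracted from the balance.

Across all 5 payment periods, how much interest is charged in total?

$317.30

Payment period 1: opening $4,406.41; interest $105.75 → $4,512.16; payment $965.99; balance $3,546.17
Payment period 2: opening $3,546.17; interest $85.11 → $3,631.28; payment $965.99; balance $2,665.29
Payment period 3: opening $2,665.29; interest $63.97 → $2,729.26; payment $965.99; balance $1,763.27
Payment period 4: opening $1,763.27; interest $42.32 → $1,805.59; payment $965.99; balance $839.60
Payment period 5: opening $839.60; interest $20.15 → $859.75; payment $859.75; balance $0.00
Total interest: $105.75 + $85.11 + $63.97 + $42.32 + $20.15 = $317.30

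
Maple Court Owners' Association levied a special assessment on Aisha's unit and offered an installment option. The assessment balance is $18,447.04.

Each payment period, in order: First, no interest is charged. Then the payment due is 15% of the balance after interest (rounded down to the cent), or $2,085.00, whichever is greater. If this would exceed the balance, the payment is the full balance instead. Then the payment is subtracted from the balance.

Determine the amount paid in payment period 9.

# | Opening | Payment | End bal
1 | $18,447.04 | $2,767.05 | $15,679.99
2 | $15,679.99 | $2,351.99 | $13,328.00
3 | $13,328.00 | $2,085.00 | $11,243.00
4 | $11,243.00 | $2,085.00 | $9,158.00
5 | $9,158.00 | $2,085.00 | $7,073.00
6 | $7,073.00 | $2,085.00 | $4,988.00
7 | $4,988.00 | $2,085.00 | $2,903.00
8 | $2,903.00 | $2,085.00 | $818.00
9 | $818.00 | $818.00 | $0.00

$818.00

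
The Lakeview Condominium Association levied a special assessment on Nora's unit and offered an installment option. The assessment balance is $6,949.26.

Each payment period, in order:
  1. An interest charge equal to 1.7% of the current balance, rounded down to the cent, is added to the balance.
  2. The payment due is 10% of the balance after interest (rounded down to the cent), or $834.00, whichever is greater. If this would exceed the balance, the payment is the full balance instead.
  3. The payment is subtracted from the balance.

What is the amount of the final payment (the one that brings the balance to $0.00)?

$51.36

Payment period 1: opening $6,949.26; interest $118.13 → $7,067.39; payment $834.00; balance $6,233.39
Payment period 2: opening $6,233.39; interest $105.96 → $6,339.35; payment $834.00; balance $5,505.35
Payment period 3: opening $5,505.35; interest $93.59 → $5,598.94; payment $834.00; balance $4,764.94
Payment period 4: opening $4,764.94; interest $81.00 → $4,845.94; payment $834.00; balance $4,011.94
Payment period 5: opening $4,011.94; interest $68.20 → $4,080.14; payment $834.00; balance $3,246.14
Payment period 6: opening $3,246.14; interest $55.18 → $3,301.32; payment $834.00; balance $2,467.32
Payment period 7: opening $2,467.32; interest $41.94 → $2,509.26; payment $834.00; balance $1,675.26
Payment period 8: opening $1,675.26; interest $28.47 → $1,703.73; payment $834.00; balance $869.73
Payment period 9: opening $869.73; interest $14.78 → $884.51; payment $834.00; balance $50.51
Payment period 10: opening $50.51; interest $0.85 → $51.36; payment $51.36; balance $0.00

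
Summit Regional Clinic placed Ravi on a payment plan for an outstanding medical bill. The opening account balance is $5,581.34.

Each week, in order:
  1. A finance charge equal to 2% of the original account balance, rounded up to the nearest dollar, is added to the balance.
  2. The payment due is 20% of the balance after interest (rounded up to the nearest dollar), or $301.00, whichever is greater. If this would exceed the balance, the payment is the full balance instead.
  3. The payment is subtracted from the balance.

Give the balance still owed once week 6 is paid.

$1,791.34

Week 1: $5,581.34 +$112.00 interest = $5,693.34; pay $1,139.00 → $4,554.34
Week 2: $4,554.34 +$112.00 interest = $4,666.34; pay $934.00 → $3,732.34
Week 3: $3,732.34 +$112.00 interest = $3,844.34; pay $769.00 → $3,075.34
Week 4: $3,075.34 +$112.00 interest = $3,187.34; pay $638.00 → $2,549.34
Week 5: $2,549.34 +$112.00 interest = $2,661.34; pay $533.00 → $2,128.34
Week 6: $2,128.34 +$112.00 interest = $2,240.34; pay $449.00 → $1,791.34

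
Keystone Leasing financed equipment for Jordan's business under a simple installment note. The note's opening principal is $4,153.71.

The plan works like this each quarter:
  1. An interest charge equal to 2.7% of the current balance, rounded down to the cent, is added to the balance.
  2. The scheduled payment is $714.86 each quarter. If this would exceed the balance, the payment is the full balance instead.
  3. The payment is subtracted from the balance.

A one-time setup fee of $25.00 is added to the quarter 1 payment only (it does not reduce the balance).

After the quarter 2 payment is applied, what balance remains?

$2,932.01

Quarter 1: $4,153.71 +$112.15 interest = $4,265.86; pay $714.86 (+ $25.00 fee) → $3,551.00
Quarter 2: $3,551.00 +$95.87 interest = $3,646.87; pay $714.86 → $2,932.01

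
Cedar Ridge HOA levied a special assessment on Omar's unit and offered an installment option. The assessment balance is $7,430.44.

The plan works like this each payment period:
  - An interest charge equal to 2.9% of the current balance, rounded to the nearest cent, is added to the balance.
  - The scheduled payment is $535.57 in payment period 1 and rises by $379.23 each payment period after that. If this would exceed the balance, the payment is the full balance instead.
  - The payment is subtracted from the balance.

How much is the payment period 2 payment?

Payment period 1: $7,430.44 +$215.48 interest = $7,645.92; pay $535.57 → $7,110.35
Payment period 2: $7,110.35 +$206.20 interest = $7,316.55; pay $914.80 → $6,401.75

$914.80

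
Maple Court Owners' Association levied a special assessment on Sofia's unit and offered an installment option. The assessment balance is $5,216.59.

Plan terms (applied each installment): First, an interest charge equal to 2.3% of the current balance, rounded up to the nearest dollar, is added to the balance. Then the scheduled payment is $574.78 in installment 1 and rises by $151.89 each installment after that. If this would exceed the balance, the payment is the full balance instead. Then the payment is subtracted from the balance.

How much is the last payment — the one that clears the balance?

Installment 1: opening $5,216.59; interest $120.00 → $5,336.59; payment $574.78; balance $4,761.81
Installment 2: opening $4,761.81; interest $110.00 → $4,871.81; payment $726.67; balance $4,145.14
Installment 3: opening $4,145.14; interest $96.00 → $4,241.14; payment $878.56; balance $3,362.58
Installment 4: opening $3,362.58; interest $78.00 → $3,440.58; payment $1,030.45; balance $2,410.13
Installment 5: opening $2,410.13; interest $56.00 → $2,466.13; payment $1,182.34; balance $1,283.79
Installment 6: opening $1,283.79; interest $30.00 → $1,313.79; payment $1,313.79; balance $0.00

$1,313.79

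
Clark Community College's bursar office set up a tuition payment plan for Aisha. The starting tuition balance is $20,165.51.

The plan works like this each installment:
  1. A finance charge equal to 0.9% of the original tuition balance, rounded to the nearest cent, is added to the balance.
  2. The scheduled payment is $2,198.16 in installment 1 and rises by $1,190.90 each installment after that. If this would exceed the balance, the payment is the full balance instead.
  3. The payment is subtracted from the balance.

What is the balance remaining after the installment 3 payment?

Installment 1: $20,165.51 +$181.49 interest = $20,347.00; pay $2,198.16 → $18,148.84
Installment 2: $18,148.84 +$181.49 interest = $18,330.33; pay $3,389.06 → $14,941.27
Installment 3: $14,941.27 +$181.49 interest = $15,122.76; pay $4,579.96 → $10,542.80

$10,542.80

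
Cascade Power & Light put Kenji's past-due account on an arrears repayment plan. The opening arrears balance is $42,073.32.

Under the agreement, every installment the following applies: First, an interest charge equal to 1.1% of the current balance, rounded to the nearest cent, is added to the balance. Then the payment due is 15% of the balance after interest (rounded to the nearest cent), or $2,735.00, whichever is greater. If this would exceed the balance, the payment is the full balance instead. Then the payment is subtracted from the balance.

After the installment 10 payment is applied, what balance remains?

$6,580.55

Installment 1: $42,073.32 +$462.81 interest = $42,536.13; pay $6,380.42 → $36,155.71
Installment 2: $36,155.71 +$397.71 interest = $36,553.42; pay $5,483.01 → $31,070.41
Installment 3: $31,070.41 +$341.77 interest = $31,412.18; pay $4,711.83 → $26,700.35
Installment 4: $26,700.35 +$293.70 interest = $26,994.05; pay $4,049.11 → $22,944.94
Installment 5: $22,944.94 +$252.39 interest = $23,197.33; pay $3,479.60 → $19,717.73
Installment 6: $19,717.73 +$216.90 interest = $19,934.63; pay $2,990.19 → $16,944.44
Installment 7: $16,944.44 +$186.39 interest = $17,130.83; pay $2,735.00 → $14,395.83
Installment 8: $14,395.83 +$158.35 interest = $14,554.18; pay $2,735.00 → $11,819.18
Installment 9: $11,819.18 +$130.01 interest = $11,949.19; pay $2,735.00 → $9,214.19
Installment 10: $9,214.19 +$101.36 interest = $9,315.55; pay $2,735.00 → $6,580.55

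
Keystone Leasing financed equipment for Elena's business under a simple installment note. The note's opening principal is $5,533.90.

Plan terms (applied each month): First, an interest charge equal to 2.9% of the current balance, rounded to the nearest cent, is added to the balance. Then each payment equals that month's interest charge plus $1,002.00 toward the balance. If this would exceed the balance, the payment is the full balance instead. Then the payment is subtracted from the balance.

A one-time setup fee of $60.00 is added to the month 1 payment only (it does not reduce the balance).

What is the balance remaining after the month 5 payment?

$523.90

Month 1: opening $5,533.90; interest $160.48 → $5,694.38; payment $1,162.48 (+ $60.00 fee); balance $4,531.90
Month 2: opening $4,531.90; interest $131.43 → $4,663.33; payment $1,133.43; balance $3,529.90
Month 3: opening $3,529.90; interest $102.37 → $3,632.27; payment $1,104.37; balance $2,527.90
Month 4: opening $2,527.90; interest $73.31 → $2,601.21; payment $1,075.31; balance $1,525.90
Month 5: opening $1,525.90; interest $44.25 → $1,570.15; payment $1,046.25; balance $523.90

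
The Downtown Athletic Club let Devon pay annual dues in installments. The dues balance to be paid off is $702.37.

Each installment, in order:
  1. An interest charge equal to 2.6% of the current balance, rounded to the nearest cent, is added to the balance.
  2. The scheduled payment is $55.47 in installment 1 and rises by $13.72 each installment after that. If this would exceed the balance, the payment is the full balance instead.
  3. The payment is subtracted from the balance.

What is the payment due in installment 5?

$110.35

Installment 1: $702.37 +$18.26 interest = $720.63; pay $55.47 → $665.16
Installment 2: $665.16 +$17.29 interest = $682.45; pay $69.19 → $613.26
Installment 3: $613.26 +$15.94 interest = $629.20; pay $82.91 → $546.29
Installment 4: $546.29 +$14.20 interest = $560.49; pay $96.63 → $463.86
Installment 5: $463.86 +$12.06 interest = $475.92; pay $110.35 → $365.57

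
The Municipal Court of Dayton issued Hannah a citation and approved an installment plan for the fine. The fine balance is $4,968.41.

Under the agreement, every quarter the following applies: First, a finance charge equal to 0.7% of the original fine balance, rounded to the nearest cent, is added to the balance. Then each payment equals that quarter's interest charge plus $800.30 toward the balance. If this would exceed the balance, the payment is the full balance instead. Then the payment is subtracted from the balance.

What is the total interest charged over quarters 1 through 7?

Quarter 1: opening $4,968.41; interest $34.78 → $5,003.19; payment $835.08; balance $4,168.11
Quarter 2: opening $4,168.11; interest $34.78 → $4,202.89; payment $835.08; balance $3,367.81
Quarter 3: opening $3,367.81; interest $34.78 → $3,402.59; payment $835.08; balance $2,567.51
Quarter 4: opening $2,567.51; interest $34.78 → $2,602.29; payment $835.08; balance $1,767.21
Quarter 5: opening $1,767.21; interest $34.78 → $1,801.99; payment $835.08; balance $966.91
Quarter 6: opening $966.91; interest $34.78 → $1,001.69; payment $835.08; balance $166.61
Quarter 7: opening $166.61; interest $34.78 → $201.39; payment $201.39; balance $0.00
Total interest: $34.78 + $34.78 + $34.78 + $34.78 + $34.78 + $34.78 + $34.78 = $243.46

$243.46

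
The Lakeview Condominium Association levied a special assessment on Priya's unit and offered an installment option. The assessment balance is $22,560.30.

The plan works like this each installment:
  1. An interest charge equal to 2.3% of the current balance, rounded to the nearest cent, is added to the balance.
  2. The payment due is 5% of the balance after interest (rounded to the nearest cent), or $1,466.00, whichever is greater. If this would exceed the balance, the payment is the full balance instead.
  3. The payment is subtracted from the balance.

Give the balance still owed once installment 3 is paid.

$19,653.11

Installment 1: opening $22,560.30; interest $518.89 → $23,079.19; payment $1,466.00; balance $21,613.19
Installment 2: opening $21,613.19; interest $497.10 → $22,110.29; payment $1,466.00; balance $20,644.29
Installment 3: opening $20,644.29; interest $474.82 → $21,119.11; payment $1,466.00; balance $19,653.11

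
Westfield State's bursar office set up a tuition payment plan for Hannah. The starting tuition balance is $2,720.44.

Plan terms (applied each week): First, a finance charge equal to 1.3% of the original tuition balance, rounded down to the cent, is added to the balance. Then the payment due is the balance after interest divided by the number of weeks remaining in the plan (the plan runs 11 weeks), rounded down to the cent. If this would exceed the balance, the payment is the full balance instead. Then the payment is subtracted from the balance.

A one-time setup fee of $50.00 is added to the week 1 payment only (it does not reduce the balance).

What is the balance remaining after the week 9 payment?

Week 1: opening $2,720.44; interest $35.36 → $2,755.80; payment $250.52 (+ $50.00 fee); balance $2,505.28
Week 2: opening $2,505.28; interest $35.36 → $2,540.64; payment $254.06; balance $2,286.58
Week 3: opening $2,286.58; interest $35.36 → $2,321.94; payment $257.99; balance $2,063.95
Week 4: opening $2,063.95; interest $35.36 → $2,099.31; payment $262.41; balance $1,836.90
Week 5: opening $1,836.90; interest $35.36 → $1,872.26; payment $267.46; balance $1,604.80
Week 6: opening $1,604.80; interest $35.36 → $1,640.16; payment $273.36; balance $1,366.80
Week 7: opening $1,366.80; interest $35.36 → $1,402.16; payment $280.43; balance $1,121.73
Week 8: opening $1,121.73; interest $35.36 → $1,157.09; payment $289.27; balance $867.82
Week 9: opening $867.82; interest $35.36 → $903.18; payment $301.06; balance $602.12

$602.12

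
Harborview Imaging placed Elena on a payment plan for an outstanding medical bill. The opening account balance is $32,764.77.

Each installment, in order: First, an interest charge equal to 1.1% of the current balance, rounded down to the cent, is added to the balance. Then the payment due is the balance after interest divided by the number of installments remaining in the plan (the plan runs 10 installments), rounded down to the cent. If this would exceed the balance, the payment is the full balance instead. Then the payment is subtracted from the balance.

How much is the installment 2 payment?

Installment 1: opening $32,764.77; interest $360.41 → $33,125.18; payment $3,312.51; balance $29,812.67
Installment 2: opening $29,812.67; interest $327.93 → $30,140.60; payment $3,348.95; balance $26,791.65

$3,348.95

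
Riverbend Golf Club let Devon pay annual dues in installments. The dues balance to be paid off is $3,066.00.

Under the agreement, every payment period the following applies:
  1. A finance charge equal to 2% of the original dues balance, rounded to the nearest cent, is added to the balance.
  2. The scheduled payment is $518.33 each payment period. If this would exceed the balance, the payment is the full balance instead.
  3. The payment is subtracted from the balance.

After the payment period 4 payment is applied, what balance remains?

$1,237.96

Payment period 1: opening $3,066.00; interest $61.32 → $3,127.32; payment $518.33; balance $2,608.99
Payment period 2: opening $2,608.99; interest $61.32 → $2,670.31; payment $518.33; balance $2,151.98
Payment period 3: opening $2,151.98; interest $61.32 → $2,213.30; payment $518.33; balance $1,694.97
Payment period 4: opening $1,694.97; interest $61.32 → $1,756.29; payment $518.33; balance $1,237.96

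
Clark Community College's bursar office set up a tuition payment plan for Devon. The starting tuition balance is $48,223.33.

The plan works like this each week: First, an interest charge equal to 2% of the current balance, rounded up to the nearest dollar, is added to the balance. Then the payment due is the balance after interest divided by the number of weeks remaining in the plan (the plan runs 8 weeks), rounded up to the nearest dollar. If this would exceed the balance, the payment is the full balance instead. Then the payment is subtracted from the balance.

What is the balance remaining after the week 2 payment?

$37,628.33

Week 1: opening $48,223.33; interest $965.00 → $49,188.33; payment $6,149.00; balance $43,039.33
Week 2: opening $43,039.33; interest $861.00 → $43,900.33; payment $6,272.00; balance $37,628.33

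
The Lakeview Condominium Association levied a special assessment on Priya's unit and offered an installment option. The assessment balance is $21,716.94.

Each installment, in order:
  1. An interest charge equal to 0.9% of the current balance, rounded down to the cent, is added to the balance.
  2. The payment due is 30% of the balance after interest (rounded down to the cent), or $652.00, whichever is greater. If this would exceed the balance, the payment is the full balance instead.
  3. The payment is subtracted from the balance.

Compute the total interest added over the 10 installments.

$641.30

Installment 1: opening $21,716.94; interest $195.45 → $21,912.39; payment $6,573.71; balance $15,338.68
Installment 2: opening $15,338.68; interest $138.04 → $15,476.72; payment $4,643.01; balance $10,833.71
Installment 3: opening $10,833.71; interest $97.50 → $10,931.21; payment $3,279.36; balance $7,651.85
Installment 4: opening $7,651.85; interest $68.86 → $7,720.71; payment $2,316.21; balance $5,404.50
Installment 5: opening $5,404.50; interest $48.64 → $5,453.14; payment $1,635.94; balance $3,817.20
Installment 6: opening $3,817.20; interest $34.35 → $3,851.55; payment $1,155.46; balance $2,696.09
Installment 7: opening $2,696.09; interest $24.26 → $2,720.35; payment $816.10; balance $1,904.25
Installment 8: opening $1,904.25; interest $17.13 → $1,921.38; payment $652.00; balance $1,269.38
Installment 9: opening $1,269.38; interest $11.42 → $1,280.80; payment $652.00; balance $628.80
Installment 10: opening $628.80; interest $5.65 → $634.45; payment $634.45; balance $0.00
Total interest: $195.45 + $138.04 + $97.50 + $68.86 + $48.64 + $34.35 + $24.26 + $17.13 + $11.42 + $5.65 = $641.30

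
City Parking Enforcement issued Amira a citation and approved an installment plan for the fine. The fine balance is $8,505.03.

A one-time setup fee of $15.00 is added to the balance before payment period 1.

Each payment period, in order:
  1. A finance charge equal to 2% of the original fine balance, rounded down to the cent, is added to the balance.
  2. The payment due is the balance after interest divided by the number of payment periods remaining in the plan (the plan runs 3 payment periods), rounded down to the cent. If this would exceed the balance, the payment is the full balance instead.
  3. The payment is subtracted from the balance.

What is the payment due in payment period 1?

$2,896.71

Payment period 1: $8,520.03 +$170.10 interest = $8,690.13; pay $2,896.71 → $5,793.42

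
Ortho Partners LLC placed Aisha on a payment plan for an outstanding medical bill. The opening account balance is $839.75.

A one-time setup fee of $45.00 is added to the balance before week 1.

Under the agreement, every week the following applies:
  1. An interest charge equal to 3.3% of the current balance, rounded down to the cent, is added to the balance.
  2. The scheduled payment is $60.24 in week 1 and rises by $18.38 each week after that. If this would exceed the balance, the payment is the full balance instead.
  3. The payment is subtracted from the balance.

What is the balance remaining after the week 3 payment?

$732.75

# | Opening | Interest | Payment | End bal
1 | $884.75 | $29.19 | $60.24 | $853.70
2 | $853.70 | $28.17 | $78.62 | $803.25
3 | $803.25 | $26.50 | $97.00 | $732.75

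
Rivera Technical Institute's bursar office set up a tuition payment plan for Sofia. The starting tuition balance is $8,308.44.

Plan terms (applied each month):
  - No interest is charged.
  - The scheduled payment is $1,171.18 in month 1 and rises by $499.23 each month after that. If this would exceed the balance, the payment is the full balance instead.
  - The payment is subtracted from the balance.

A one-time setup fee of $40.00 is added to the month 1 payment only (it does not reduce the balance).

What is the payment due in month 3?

Month 1: opening $8,308.44; payment $1,171.18 (+ $40.00 fee); balance $7,137.26
Month 2: opening $7,137.26; payment $1,670.41; balance $5,466.85
Month 3: opening $5,466.85; payment $2,169.64; balance $3,297.21

$2,169.64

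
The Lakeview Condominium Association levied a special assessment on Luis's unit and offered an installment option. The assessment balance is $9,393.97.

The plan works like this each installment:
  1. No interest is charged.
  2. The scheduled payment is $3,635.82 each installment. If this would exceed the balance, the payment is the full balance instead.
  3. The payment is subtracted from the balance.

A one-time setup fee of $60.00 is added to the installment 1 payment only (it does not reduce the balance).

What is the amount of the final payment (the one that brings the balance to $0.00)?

Installment 1: $9,393.97 − $3,635.82 (+ $60.00 fee) → $5,758.15
Installment 2: $5,758.15 − $3,635.82 → $2,122.33
Installment 3: $2,122.33 − $2,122.33 → $0.00

$2,122.33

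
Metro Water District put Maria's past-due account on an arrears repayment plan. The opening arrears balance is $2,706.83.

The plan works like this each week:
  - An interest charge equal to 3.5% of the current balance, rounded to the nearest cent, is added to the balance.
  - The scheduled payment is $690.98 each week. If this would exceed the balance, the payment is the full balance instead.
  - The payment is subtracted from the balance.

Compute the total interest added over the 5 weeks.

# | Opening | Interest | Payment | End bal
1 | $2,706.83 | $94.74 | $690.98 | $2,110.59
2 | $2,110.59 | $73.87 | $690.98 | $1,493.48
3 | $1,493.48 | $52.27 | $690.98 | $854.77
4 | $854.77 | $29.92 | $690.98 | $193.71
5 | $193.71 | $6.78 | $200.49 | $0.00
Total interest: $94.74 + $73.87 + $52.27 + $29.92 + $6.78 = $257.58

$257.58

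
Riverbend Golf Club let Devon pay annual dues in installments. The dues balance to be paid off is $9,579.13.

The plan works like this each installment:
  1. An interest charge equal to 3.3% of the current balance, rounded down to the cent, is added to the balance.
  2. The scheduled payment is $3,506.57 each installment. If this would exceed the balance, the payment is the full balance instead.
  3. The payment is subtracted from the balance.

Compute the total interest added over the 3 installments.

$628.99

Installment 1: opening $9,579.13; interest $316.11 → $9,895.24; payment $3,506.57; balance $6,388.67
Installment 2: opening $6,388.67; interest $210.82 → $6,599.49; payment $3,506.57; balance $3,092.92
Installment 3: opening $3,092.92; interest $102.06 → $3,194.98; payment $3,194.98; balance $0.00
Total interest: $316.11 + $210.82 + $102.06 = $628.99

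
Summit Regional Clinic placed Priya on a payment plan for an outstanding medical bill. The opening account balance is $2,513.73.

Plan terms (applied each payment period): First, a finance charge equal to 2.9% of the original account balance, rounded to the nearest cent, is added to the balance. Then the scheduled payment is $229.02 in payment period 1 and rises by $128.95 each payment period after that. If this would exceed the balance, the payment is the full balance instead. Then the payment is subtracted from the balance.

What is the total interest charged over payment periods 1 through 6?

Payment period 1: $2,513.73 +$72.90 interest = $2,586.63; pay $229.02 → $2,357.61
Payment period 2: $2,357.61 +$72.90 interest = $2,430.51; pay $357.97 → $2,072.54
Payment period 3: $2,072.54 +$72.90 interest = $2,145.44; pay $486.92 → $1,658.52
Payment period 4: $1,658.52 +$72.90 interest = $1,731.42; pay $615.87 → $1,115.55
Payment period 5: $1,115.55 +$72.90 interest = $1,188.45; pay $744.82 → $443.63
Payment period 6: $443.63 +$72.90 interest = $516.53; pay $516.53 → $0.00
Total interest: $72.90 + $72.90 + $72.90 + $72.90 + $72.90 + $72.90 = $437.40

$437.40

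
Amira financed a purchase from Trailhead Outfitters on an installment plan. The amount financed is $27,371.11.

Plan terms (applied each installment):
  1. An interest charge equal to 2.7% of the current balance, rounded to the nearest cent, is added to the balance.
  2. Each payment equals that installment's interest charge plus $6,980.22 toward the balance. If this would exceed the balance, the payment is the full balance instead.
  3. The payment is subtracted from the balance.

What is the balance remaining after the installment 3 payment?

# | Opening | Interest | Payment | End bal
1 | $27,371.11 | $739.02 | $7,719.24 | $20,390.89
2 | $20,390.89 | $550.55 | $7,530.77 | $13,410.67
3 | $13,410.67 | $362.09 | $7,342.31 | $6,430.45

$6,430.45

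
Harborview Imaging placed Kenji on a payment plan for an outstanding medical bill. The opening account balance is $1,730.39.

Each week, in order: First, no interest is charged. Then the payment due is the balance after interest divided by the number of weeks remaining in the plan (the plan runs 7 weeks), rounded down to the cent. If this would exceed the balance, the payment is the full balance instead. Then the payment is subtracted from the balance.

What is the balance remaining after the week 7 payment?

Week 1: opening $1,730.39; payment $247.19; balance $1,483.20
Week 2: opening $1,483.20; payment $247.20; balance $1,236.00
Week 3: opening $1,236.00; payment $247.20; balance $988.80
Week 4: opening $988.80; payment $247.20; balance $741.60
Week 5: opening $741.60; payment $247.20; balance $494.40
Week 6: opening $494.40; payment $247.20; balance $247.20
Week 7: opening $247.20; payment $247.20; balance $0.00

$0.00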